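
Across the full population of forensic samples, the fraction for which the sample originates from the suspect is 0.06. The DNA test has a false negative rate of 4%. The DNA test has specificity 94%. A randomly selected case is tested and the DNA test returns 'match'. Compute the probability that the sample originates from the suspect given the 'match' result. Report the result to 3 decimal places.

P(H | E) ≈ 0.505

Let H be the event that the sample originates from the suspect. P(H) = 0.06, so P(¬H) = 0.94. With E the 'match' result, P(E|H) = 0.96 and P(E|¬H) = 0.06.
P(E) = 0.96·0.06 + 0.06·0.94 = 0.057600 + 0.056400 = 0.11400.
By Bayes' theorem, P(H|E) = 0.057600 / 0.11400 = 0.505.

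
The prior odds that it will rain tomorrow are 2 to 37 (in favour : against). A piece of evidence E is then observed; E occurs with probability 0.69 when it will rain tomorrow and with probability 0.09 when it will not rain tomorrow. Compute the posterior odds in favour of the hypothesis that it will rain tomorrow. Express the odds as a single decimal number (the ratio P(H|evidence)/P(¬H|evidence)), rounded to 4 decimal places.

Posterior odds ≈ 0.4144

Prior odds = 2/37 = 0.054054.
Likelihood ratio for E = 0.69/0.09 = 7.6667.
Posterior odds = prior odds × LR = 0.41441.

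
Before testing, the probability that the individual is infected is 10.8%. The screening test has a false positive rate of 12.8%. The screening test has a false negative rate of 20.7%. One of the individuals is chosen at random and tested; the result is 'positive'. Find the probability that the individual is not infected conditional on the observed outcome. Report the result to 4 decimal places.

Write H for 'the individual is infected'. Prior odds H:¬H = 0.108/0.892 = 0.12108. For the 'positive' outcome, the likelihood ratio is 0.793/0.128 = 6.1953.
Posterior odds = 0.12108 × 6.1953 = 0.75011, so P(H|E) = 0.75011/(1+0.75011) = 0.4286. Then P(¬H|E) = 1 − 0.4286 = 0.5714.

P(¬H | E) ≈ 0.5714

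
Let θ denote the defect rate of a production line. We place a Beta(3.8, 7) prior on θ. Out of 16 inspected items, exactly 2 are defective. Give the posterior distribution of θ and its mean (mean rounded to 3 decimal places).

Posterior: Beta(5.8, 21); mean ≈ 0.216

Observing 2 successes and 14 failures updates Beta(3.8, 7) by adding the success and failure counts to the two shape parameters: α = 3.8+2 = 5.8, β = 7+14 = 21.
Posterior mean = α/(α+β) = 5.8/26.8 = 0.216.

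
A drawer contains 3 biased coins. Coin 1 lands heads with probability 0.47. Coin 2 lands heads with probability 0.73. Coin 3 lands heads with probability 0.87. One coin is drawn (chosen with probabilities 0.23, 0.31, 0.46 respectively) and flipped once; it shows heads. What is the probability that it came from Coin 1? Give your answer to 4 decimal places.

Posterior probability ≈ 0.1472

Tabulate prior·likelihood by source: [1] prior 0.23, lik 0.47, product 0.1081; [2] prior 0.31, lik 0.73, product 0.2263; [3] prior 0.46, lik 0.87, product 0.4002.
Normalizing constant = 0.73460; the posterior for Coin 1 is its product over the sum, 0.1081/0.73460 = 0.1472.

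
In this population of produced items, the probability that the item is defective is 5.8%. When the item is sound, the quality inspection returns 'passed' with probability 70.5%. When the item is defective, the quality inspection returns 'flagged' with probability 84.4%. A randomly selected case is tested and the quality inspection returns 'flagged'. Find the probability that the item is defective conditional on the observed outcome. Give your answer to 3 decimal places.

P(H | E) ≈ 0.150

Write H for 'the item is defective'. Prior odds H:¬H = 0.058/0.942 = 0.061571. For the 'flagged' outcome, the likelihood ratio is 0.844/0.295 = 2.8610.
Posterior odds = 0.061571 × 2.8610 = 0.17616, so P(H|E) = 0.17616/(1+0.17616) = 0.150.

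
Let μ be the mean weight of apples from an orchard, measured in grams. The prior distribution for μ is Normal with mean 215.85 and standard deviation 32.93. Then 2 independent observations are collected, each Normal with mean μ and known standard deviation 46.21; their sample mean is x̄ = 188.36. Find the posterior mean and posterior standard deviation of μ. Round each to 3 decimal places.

Posterior mean ≈ 201.998; posterior SD ≈ 23.194

Prior precision 1/τ₀² = 1/32.93² = 0.00092218; data precision n/σ² = 2/46.21² = 0.00093661.
Posterior precision = 0.00092218 + 0.00093661 = 0.00185879, giving posterior SD = 1/√0.00185879 = 23.194.
Posterior mean = (0.00092218·215.85 + 0.00093661·188.36) / 0.00185879 = 201.998.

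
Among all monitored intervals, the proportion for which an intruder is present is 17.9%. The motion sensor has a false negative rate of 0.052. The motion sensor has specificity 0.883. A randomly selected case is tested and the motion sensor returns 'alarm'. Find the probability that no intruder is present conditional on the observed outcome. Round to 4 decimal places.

Write H for 'an intruder is present'. Prior odds H:¬H = 0.179/0.821 = 0.21803. For the 'alarm' outcome, the likelihood ratio is 0.948/0.117 = 8.1026.
Posterior odds = 0.21803 × 8.1026 = 1.7666, so P(H|E) = 1.7666/(1+1.7666) = 0.6385. Then P(¬H|E) = 1 − 0.6385 = 0.3615.

P(¬H | E) ≈ 0.3615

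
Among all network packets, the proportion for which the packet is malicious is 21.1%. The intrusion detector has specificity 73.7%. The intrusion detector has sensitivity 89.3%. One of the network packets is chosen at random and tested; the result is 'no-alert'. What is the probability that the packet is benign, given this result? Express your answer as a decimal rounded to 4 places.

P(¬H | E) ≈ 0.9626

Let H be the event that the packet is malicious. P(H) = 0.211, so P(¬H) = 0.789. With E the 'no-alert' result, P(E|H) = 0.107 and P(E|¬H) = 0.737.
P(E) = 0.107·0.211 + 0.737·0.789 = 0.022577 + 0.58149 = 0.60407.
By Bayes' theorem, P(H|E) = 0.022577 / 0.60407 = 0.0374. Hence P(¬H|E) = 1 − 0.0374 = 0.9626.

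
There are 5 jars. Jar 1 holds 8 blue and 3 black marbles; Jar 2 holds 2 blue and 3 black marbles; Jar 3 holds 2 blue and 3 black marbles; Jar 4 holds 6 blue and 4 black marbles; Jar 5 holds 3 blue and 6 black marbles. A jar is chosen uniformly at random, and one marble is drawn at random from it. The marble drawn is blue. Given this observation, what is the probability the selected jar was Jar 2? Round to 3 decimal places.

Posterior probability ≈ 0.163

P(blue|Jar 1) = 0.7273; P(blue|Jar 2) = 0.4; P(blue|Jar 3) = 0.4; P(blue|Jar 4) = 0.6; P(blue|Jar 5) = 0.3333.
Prior × likelihood for each source: 0.2·0.7273=0.1455, 0.2·0.4=0.08000, 0.2·0.4=0.08000, 0.2·0.6=0.1200, 0.2·0.3333=0.06667. Summing gives P(blue) = 0.49212.
P(Jar 2 | blue) = 0.08000 / 0.49212 = 0.163.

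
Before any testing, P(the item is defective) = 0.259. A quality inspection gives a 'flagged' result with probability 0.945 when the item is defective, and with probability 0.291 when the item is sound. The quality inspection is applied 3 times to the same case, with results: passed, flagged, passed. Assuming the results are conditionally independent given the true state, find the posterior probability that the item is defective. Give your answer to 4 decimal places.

Posterior P(H) ≈ 0.0068

With H the event that the item is defective, the joint likelihood of the observed sequence is P(data|H) = 0.055·0.945·0.055 = 0.0028586 and P(data|¬H) = 0.709·0.291·0.709 = 0.14628.
Bayes: P(H|data) = 0.259·0.0028586 / (0.259·0.0028586 + 0.741·0.14628) = 0.00074038/0.10913 = 0.0068.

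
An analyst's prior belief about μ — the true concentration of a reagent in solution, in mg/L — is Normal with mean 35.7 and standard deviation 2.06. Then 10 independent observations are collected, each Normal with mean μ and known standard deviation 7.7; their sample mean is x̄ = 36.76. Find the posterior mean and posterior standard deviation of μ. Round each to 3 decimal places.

Posterior mean ≈ 36.142; posterior SD ≈ 1.573

Prior precision 1/τ₀² = 1/2.06² = 0.235649; data precision n/σ² = 10/7.7² = 0.168663.
Posterior precision = 0.235649 + 0.168663 = 0.404311, giving posterior SD = 1/√0.404311 = 1.573.
Posterior mean = (0.235649·35.7 + 0.168663·36.76) / 0.404311 = 36.142.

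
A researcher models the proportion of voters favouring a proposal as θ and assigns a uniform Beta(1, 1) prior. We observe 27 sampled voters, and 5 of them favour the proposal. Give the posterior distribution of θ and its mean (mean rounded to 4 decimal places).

Posterior: Beta(6, 23); mean ≈ 0.2069

The binomial likelihood is conjugate to the Beta prior: with 5 successes and 22 failures, the posterior is Beta(1+5, 1+22) = Beta(6, 23).
Posterior mean = α/(α+β) = 6/29 = 0.2069.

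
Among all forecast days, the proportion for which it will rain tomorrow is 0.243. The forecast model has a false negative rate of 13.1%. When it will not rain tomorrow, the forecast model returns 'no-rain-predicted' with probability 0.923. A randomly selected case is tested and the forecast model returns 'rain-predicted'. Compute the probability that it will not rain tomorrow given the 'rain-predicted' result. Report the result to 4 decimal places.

P(¬H | E) ≈ 0.2163

Write H for 'it will rain tomorrow'. Prior odds H:¬H = 0.243/0.757 = 0.32100. For the 'rain-predicted' outcome, the likelihood ratio is 0.869/0.077 = 11.286.
Posterior odds = 0.32100 × 11.286 = 3.6228, so P(H|E) = 3.6228/(1+3.6228) = 0.7837. Then P(¬H|E) = 1 − 0.7837 = 0.2163.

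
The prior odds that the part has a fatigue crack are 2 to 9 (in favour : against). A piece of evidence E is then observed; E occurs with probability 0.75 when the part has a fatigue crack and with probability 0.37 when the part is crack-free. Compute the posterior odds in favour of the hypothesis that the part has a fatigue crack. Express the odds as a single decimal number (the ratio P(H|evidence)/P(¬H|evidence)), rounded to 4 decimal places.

Posterior odds ≈ 0.4505

Prior odds = 2/9 = 0.22222.
Likelihood ratio for E = 0.75/0.37 = 2.0270.
Posterior odds = prior odds × LR = 0.45045.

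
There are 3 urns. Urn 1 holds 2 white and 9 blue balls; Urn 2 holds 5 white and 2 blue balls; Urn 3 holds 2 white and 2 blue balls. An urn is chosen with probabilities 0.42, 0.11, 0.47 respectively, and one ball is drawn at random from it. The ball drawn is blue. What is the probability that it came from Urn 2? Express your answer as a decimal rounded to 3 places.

Tabulate prior·likelihood by source: [1] prior 0.42, lik 0.8182, product 0.3436; [2] prior 0.11, lik 0.2857, product 0.03143; [3] prior 0.47, lik 0.5, product 0.2350.
Normalizing constant = 0.61006; the posterior for Urn 2 is its product over the sum, 0.03143/0.61006 = 0.052.

Posterior probability ≈ 0.052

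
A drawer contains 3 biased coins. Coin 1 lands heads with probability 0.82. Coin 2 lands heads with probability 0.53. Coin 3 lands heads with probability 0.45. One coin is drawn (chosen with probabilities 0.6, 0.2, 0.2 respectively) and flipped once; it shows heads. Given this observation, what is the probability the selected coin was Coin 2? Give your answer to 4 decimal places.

Tabulate prior·likelihood by source: [1] prior 0.6, lik 0.82, product 0.4920; [2] prior 0.2, lik 0.53, product 0.1060; [3] prior 0.2, lik 0.45, product 0.09000.
Normalizing constant = 0.68800; the posterior for Coin 2 is its product over the sum, 0.1060/0.68800 = 0.1541.

Posterior probability ≈ 0.1541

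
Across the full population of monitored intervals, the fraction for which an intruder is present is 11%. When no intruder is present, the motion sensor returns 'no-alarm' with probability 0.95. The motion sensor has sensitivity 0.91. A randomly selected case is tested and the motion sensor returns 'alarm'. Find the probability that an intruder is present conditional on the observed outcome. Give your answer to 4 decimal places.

P(H | E) ≈ 0.6923

Let H be the event that an intruder is present. P(H) = 0.11, so P(¬H) = 0.89. With E the 'alarm' result, P(E|H) = 0.91 and P(E|¬H) = 0.05.
P(E) = 0.91·0.11 + 0.05·0.89 = 0.10010 + 0.044500 = 0.14460.
By Bayes' theorem, P(H|E) = 0.10010 / 0.14460 = 0.6923.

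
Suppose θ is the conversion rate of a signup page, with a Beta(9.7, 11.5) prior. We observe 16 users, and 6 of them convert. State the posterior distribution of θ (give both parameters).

Posterior: Beta(15.7, 21.5)

The binomial likelihood is conjugate to the Beta prior: with 6 successes and 10 failures, the posterior is Beta(9.7+6, 11.5+10) = Beta(15.7, 21.5).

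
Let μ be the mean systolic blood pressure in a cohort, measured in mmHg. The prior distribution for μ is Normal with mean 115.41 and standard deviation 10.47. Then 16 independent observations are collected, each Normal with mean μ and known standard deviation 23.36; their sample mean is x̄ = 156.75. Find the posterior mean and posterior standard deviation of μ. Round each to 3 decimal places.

Prior precision 1/τ₀² = 1/10.47² = 0.00912235; data precision n/σ² = 16/23.36² = 0.0293207.
Posterior precision = 0.00912235 + 0.0293207 = 0.0384430, giving posterior SD = 1/√0.0384430 = 5.100.
Posterior mean = (0.00912235·115.41 + 0.0293207·156.75) / 0.0384430 = 146.940.

Posterior mean ≈ 146.940; posterior SD ≈ 5.100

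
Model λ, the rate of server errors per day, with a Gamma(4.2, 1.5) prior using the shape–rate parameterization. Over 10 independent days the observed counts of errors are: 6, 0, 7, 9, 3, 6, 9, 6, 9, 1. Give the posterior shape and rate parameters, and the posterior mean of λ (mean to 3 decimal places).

Posterior: Gamma(shape=60.2, rate=11.5); mean ≈ 5.235

The Poisson likelihood adds the total count to the shape and the number of exposure periods to the rate. Here ∑xᵢ = 56 and n = 10, so shape 4.2→60.2 and rate 1.5→11.5.
E[λ | data] = 60.2/11.5 = 5.235.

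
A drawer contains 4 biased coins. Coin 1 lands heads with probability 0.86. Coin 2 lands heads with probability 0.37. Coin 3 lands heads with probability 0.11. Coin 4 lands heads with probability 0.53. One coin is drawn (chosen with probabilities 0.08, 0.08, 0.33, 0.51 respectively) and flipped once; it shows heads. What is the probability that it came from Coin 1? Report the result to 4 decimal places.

Posterior probability ≈ 0.1699

Tabulate prior·likelihood by source: [1] prior 0.08, lik 0.86, product 0.06880; [2] prior 0.08, lik 0.37, product 0.02960; [3] prior 0.33, lik 0.11, product 0.03630; [4] prior 0.51, lik 0.53, product 0.2703.
Normalizing constant = 0.40500; the posterior for Coin 1 is its product over the sum, 0.06880/0.40500 = 0.1699.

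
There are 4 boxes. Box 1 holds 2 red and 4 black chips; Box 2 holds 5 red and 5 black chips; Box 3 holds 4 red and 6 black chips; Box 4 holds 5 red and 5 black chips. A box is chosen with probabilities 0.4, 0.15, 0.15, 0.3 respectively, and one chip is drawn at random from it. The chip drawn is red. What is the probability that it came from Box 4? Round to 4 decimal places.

Posterior probability ≈ 0.3586

Tabulate prior·likelihood by source: [1] prior 0.4, lik 0.3333, product 0.1333; [2] prior 0.15, lik 0.5, product 0.07500; [3] prior 0.15, lik 0.4, product 0.06000; [4] prior 0.3, lik 0.5, product 0.1500.
Normalizing constant = 0.41833; the posterior for Box 4 is its product over the sum, 0.1500/0.41833 = 0.3586.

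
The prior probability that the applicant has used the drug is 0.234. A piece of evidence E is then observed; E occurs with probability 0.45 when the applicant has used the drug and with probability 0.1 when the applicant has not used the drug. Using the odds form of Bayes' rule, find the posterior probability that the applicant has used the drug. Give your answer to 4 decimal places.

Prior odds = 0.234/(1−0.234) = 0.30548. In log-odds, ln(0.30548) = -1.1859.
Add log likelihood ratio: ln(4.5000) = 1.5041.
Posterior log-odds = 0.31822, so posterior odds = exp(0.31822) = 1.3747. Converting, P(H|E) = 1.3747/2.3747 = 0.5789.

Posterior probability ≈ 0.5789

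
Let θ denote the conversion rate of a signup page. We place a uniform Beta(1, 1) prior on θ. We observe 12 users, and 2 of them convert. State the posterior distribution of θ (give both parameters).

The binomial likelihood is conjugate to the Beta prior: with 2 successes and 10 failures, the posterior is Beta(1+2, 1+10) = Beta(3, 11).

Posterior: Beta(3, 11)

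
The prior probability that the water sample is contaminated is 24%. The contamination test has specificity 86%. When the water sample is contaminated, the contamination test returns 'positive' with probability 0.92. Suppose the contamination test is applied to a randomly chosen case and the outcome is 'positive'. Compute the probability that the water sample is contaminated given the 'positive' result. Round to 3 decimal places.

P(H | E) ≈ 0.675

Write H for 'the water sample is contaminated'. Prior odds H:¬H = 0.24/0.76 = 0.31579. For the 'positive' outcome, the likelihood ratio is 0.92/0.14 = 6.5714.
Posterior odds = 0.31579 × 6.5714 = 2.0752, so P(H|E) = 2.0752/(1+2.0752) = 0.675.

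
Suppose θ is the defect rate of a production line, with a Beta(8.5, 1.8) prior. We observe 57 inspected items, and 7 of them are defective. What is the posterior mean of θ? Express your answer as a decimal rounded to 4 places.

Observing 7 successes and 50 failures updates Beta(8.5, 1.8) by adding the success and failure counts to the two shape parameters: α = 8.5+7 = 15.5, β = 1.8+50 = 51.8.
E[θ | data] = 15.5/(15.5+51.8) = 0.2303.

Posterior mean ≈ 0.2303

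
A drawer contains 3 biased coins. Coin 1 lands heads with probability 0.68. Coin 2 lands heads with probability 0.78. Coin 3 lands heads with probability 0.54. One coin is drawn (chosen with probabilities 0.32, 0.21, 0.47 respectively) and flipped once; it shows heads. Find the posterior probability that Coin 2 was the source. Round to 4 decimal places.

P(heads|C1) = 0.68; P(heads|C2) = 0.78; P(heads|C3) = 0.54.
Prior × likelihood for each source: 0.32·0.68=0.2176, 0.21·0.78=0.1638, 0.47·0.54=0.2538. Summing gives P(heads) = 0.63520.
P(Coin 2 | heads) = 0.1638 / 0.63520 = 0.2579.

Posterior probability ≈ 0.2579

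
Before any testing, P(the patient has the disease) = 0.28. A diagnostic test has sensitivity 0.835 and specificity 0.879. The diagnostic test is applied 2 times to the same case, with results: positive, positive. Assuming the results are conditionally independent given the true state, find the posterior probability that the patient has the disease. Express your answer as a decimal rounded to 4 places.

Posterior P(H) ≈ 0.9488

With H the event that the patient has the disease, the joint likelihood of the observed sequence is P(data|H) = 0.835·0.835 = 0.69722 and P(data|¬H) = 0.121·0.121 = 0.014641.
Bayes: P(H|data) = 0.28·0.69722 / (0.28·0.69722 + 0.72·0.014641) = 0.19522/0.20576 = 0.9488.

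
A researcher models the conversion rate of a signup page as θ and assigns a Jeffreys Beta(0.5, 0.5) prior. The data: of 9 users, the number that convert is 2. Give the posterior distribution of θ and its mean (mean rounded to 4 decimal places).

The binomial likelihood is conjugate to the Beta prior: with 2 successes and 7 failures, the posterior is Beta(0.5+2, 0.5+7) = Beta(2.5, 7.5).
E[θ | data] = 2.5/(2.5+7.5) = 0.2500.

Posterior: Beta(2.5, 7.5); mean ≈ 0.2500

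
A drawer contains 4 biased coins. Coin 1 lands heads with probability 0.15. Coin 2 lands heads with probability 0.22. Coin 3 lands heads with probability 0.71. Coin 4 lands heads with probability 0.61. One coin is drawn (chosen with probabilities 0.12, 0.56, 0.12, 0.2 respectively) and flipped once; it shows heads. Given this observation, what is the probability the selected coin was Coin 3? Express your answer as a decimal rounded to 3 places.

Tabulate prior·likelihood by source: [1] prior 0.12, lik 0.15, product 0.01800; [2] prior 0.56, lik 0.22, product 0.1232; [3] prior 0.12, lik 0.71, product 0.08520; [4] prior 0.2, lik 0.61, product 0.1220.
Normalizing constant = 0.34840; the posterior for Coin 3 is its product over the sum, 0.08520/0.34840 = 0.245.

Posterior probability ≈ 0.245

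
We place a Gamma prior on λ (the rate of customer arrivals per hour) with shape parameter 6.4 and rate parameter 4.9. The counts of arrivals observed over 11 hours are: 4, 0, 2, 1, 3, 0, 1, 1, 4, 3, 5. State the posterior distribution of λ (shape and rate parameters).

Posterior: Gamma(shape=30.4, rate=15.9)

Total count ∑xᵢ = 24 over n = 11 hours.
Gamma is conjugate to the Poisson likelihood: posterior is Gamma(shape = 6.4+24 = 30.4, rate = 4.9+11 = 15.9).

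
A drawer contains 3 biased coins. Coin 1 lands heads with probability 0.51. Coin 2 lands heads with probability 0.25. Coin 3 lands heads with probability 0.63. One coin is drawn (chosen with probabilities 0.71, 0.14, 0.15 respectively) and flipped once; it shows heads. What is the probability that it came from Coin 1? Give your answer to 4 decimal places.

Posterior probability ≈ 0.7366

P(heads|C1) = 0.51; P(heads|C2) = 0.25; P(heads|C3) = 0.63.
Prior × likelihood for each source: 0.71·0.51=0.3621, 0.14·0.25=0.03500, 0.15·0.63=0.09450. Summing gives P(heads) = 0.49160.
P(Coin 1 | heads) = 0.3621 / 0.49160 = 0.7366.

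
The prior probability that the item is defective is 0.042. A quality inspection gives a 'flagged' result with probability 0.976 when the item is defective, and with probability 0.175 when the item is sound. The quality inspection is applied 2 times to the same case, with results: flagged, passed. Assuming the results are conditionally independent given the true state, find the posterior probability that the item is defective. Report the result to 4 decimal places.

Let H be the event that the item is defective; start with P(H) = 0.042. P('flagged'|H) = 0.976, P('flagged'|¬H) = 0.175.
Update on result 1 ('flagged'): P(H) ← 0.976·0.0420 / (0.976·0.0420 + 0.175·0.9580) = 0.040992/0.20864 = 0.1965.
Update on result 2 ('passed'): P(H) ← 0.024·0.1965 / (0.024·0.1965 + 0.825·0.8035) = 0.0047153/0.66763 = 0.0071.

Posterior P(H) ≈ 0.0071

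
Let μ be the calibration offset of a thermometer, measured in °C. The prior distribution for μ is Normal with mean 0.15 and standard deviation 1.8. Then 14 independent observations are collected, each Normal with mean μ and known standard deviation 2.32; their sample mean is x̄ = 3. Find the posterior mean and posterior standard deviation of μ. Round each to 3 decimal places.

With known σ, the Normal prior is conjugate. Weight on the data is w = (n/σ²)/(n/σ² + 1/τ₀²) = 2.60107/(2.60107+0.308642) = 0.89393.
Posterior mean = w·x̄ + (1−w)·μ₀ = 0.89393·3 + 0.10607·0.15 = 2.698. Posterior variance = 1/(2.60107+0.308642) = 0.343677, so SD = 0.586.

Posterior mean ≈ 2.698; posterior SD ≈ 0.586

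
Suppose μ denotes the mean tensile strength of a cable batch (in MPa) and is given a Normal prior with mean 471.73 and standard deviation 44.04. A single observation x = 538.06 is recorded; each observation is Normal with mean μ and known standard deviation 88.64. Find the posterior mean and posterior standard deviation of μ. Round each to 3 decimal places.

With known σ, the Normal prior is conjugate. Weight on the data is w = (n/σ²)/(n/σ² + 1/τ₀²) = 0.00012727/(0.00012727+0.00051559) = 0.19798.
Posterior mean = w·x̄ + (1−w)·μ₀ = 0.19798·538.06 + 0.80202·471.73 = 484.862. Posterior variance = 1/(0.00012727+0.00051559) = 1555.54, so SD = 39.440.

Posterior mean ≈ 484.862; posterior SD ≈ 39.440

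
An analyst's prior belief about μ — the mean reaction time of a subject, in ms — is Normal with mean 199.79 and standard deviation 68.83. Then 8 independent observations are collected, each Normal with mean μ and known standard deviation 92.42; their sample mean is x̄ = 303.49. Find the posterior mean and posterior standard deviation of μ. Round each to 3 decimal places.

Prior precision 1/τ₀² = 1/68.83² = 0.00021108; data precision n/σ² = 8/92.42² = 0.00093661.
Posterior precision = 0.00021108 + 0.00093661 = 0.00114769, giving posterior SD = 1/√0.00114769 = 29.518.
Posterior mean = (0.00021108·199.79 + 0.00093661·303.49) / 0.00114769 = 284.418.

Posterior mean ≈ 284.418; posterior SD ≈ 29.518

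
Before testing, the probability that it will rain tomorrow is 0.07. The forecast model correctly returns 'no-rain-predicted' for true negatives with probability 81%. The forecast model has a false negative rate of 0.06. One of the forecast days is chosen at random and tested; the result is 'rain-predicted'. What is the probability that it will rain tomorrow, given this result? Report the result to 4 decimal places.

Write H for 'it will rain tomorrow'. Prior odds H:¬H = 0.07/0.93 = 0.075269. For the 'rain-predicted' outcome, the likelihood ratio is 0.94/0.19 = 4.9474.
Posterior odds = 0.075269 × 4.9474 = 0.37238, so P(H|E) = 0.37238/(1+0.37238) = 0.2713.

P(H | E) ≈ 0.2713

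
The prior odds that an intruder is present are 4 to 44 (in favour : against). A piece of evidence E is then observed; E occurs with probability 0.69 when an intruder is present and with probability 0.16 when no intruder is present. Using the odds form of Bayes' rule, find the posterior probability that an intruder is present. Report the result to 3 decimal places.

Prior odds = 4/44 = 0.090909. In log-odds, ln(0.090909) = -2.3979.
Add log likelihood ratio: ln(4.3125) = 1.4615.
Posterior log-odds = -0.93638, so posterior odds = exp(-0.93638) = 0.39205. Converting, P(H|E) = 0.39205/1.3920 = 0.282.

Posterior probability ≈ 0.282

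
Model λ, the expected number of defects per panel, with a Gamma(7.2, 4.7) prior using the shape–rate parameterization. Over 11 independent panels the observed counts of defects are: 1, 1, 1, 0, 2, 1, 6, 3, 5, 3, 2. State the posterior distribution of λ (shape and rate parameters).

Total count ∑xᵢ = 25 over n = 11 panels.
Gamma is conjugate to the Poisson likelihood: posterior is Gamma(shape = 7.2+25 = 32.2, rate = 4.7+11 = 15.7).

Posterior: Gamma(shape=32.2, rate=15.7)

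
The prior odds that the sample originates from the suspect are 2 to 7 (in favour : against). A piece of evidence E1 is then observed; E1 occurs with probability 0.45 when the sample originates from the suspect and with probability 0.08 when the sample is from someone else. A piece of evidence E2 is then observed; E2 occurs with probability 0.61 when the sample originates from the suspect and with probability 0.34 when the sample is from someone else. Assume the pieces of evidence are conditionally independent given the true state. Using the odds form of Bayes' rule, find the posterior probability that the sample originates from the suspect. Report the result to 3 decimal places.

Posterior probability ≈ 0.742

Prior odds = 2/7 = 0.28571. In log-odds, ln(0.28571) = -1.2528.
Add log likelihood ratios: ln(5.6250) + ln(1.7941) = 2.3117.
Posterior log-odds = 1.0590, so posterior odds = exp(1.0590) = 2.8834. Converting, P(H|E) = 2.8834/3.8834 = 0.742.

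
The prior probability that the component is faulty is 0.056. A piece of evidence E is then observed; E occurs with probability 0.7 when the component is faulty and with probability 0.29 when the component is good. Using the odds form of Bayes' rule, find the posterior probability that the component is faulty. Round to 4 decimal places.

Prior odds = 0.056/(1−0.056) = 0.059322. In log-odds, ln(0.059322) = -2.8248.
Add log likelihood ratio: ln(2.4138) = 0.88120.
Posterior log-odds = -1.9436, so posterior odds = exp(-1.9436) = 0.14319. Converting, P(H|E) = 0.14319/1.1432 = 0.1253.

Posterior probability ≈ 0.1253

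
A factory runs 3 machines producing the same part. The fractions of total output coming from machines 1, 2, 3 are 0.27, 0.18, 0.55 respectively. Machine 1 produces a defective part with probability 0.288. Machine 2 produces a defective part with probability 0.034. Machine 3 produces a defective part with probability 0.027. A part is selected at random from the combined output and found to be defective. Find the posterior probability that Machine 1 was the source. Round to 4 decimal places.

Posterior probability ≈ 0.7876

P(defective|M1) = 0.288; P(defective|M2) = 0.034; P(defective|M3) = 0.027.
Prior × likelihood for each source: 0.27·0.288=0.07776, 0.18·0.034=0.006120, 0.55·0.027=0.01485. Summing gives P(defective) = 0.098730.
P(Machine 1 | defective) = 0.07776 / 0.098730 = 0.7876.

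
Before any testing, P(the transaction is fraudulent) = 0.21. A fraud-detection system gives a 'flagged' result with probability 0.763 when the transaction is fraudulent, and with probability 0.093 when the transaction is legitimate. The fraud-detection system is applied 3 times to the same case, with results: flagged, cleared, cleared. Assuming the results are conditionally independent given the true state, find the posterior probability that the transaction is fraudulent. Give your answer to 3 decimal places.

With H the event that the transaction is fraudulent, the joint likelihood of the observed sequence is P(data|H) = 0.763·0.237·0.237 = 0.042857 and P(data|¬H) = 0.093·0.907·0.907 = 0.076506.
Bayes: P(H|data) = 0.21·0.042857 / (0.21·0.042857 + 0.79·0.076506) = 0.0090000/0.069440 = 0.1296.

Posterior P(H) ≈ 0.130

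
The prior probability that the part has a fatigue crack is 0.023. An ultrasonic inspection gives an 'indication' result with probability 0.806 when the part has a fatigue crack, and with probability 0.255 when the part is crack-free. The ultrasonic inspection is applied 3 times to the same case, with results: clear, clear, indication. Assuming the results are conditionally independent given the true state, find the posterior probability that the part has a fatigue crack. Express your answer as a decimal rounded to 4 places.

Let H be the event that the part has a fatigue crack; start with P(H) = 0.023. P('indication'|H) = 0.806, P('indication'|¬H) = 0.255.
Update on result 1 ('clear'): P(H) ← 0.194·0.0230 / (0.194·0.0230 + 0.745·0.9770) = 0.0044620/0.73233 = 0.0061.
Update on result 2 ('clear'): P(H) ← 0.194·0.0061 / (0.194·0.0061 + 0.745·0.9939) = 0.0011820/0.74164 = 0.0016.
Update on result 3 ('indication'): P(H) ← 0.806·0.0016 / (0.806·0.0016 + 0.255·0.9984) = 0.0012846/0.25588 = 0.0050.

Posterior P(H) ≈ 0.0050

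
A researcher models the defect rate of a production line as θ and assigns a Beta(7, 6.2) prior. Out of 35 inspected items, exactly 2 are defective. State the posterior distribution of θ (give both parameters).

Posterior: Beta(9, 39.2)

The binomial likelihood is conjugate to the Beta prior: with 2 successes and 33 failures, the posterior is Beta(7+2, 6.2+33) = Beta(9, 39.2).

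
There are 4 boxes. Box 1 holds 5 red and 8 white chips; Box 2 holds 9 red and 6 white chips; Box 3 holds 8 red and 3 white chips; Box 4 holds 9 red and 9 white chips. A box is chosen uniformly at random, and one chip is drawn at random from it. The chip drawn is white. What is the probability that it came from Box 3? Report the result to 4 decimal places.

P(white|Box 1) = 0.6154; P(white|Box 2) = 0.4; P(white|Box 3) = 0.2727; P(white|Box 4) = 0.5.
Prior × likelihood for each source: 0.25·0.6154=0.1538, 0.25·0.4=0.1000, 0.25·0.2727=0.06818, 0.25·0.5=0.1250. Summing gives P(white) = 0.44703.
P(Box 3 | white) = 0.06818 / 0.44703 = 0.1525.

Posterior probability ≈ 0.1525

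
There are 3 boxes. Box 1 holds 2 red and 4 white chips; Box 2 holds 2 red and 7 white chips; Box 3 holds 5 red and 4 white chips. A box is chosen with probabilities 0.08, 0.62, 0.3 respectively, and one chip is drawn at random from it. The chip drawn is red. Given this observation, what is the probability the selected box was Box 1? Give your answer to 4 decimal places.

Posterior probability ≈ 0.0805

Tabulate prior·likelihood by source: [1] prior 0.08, lik 0.3333, product 0.02667; [2] prior 0.62, lik 0.2222, product 0.1378; [3] prior 0.3, lik 0.5556, product 0.1667.
Normalizing constant = 0.33111; the posterior for Box 1 is its product over the sum, 0.02667/0.33111 = 0.0805.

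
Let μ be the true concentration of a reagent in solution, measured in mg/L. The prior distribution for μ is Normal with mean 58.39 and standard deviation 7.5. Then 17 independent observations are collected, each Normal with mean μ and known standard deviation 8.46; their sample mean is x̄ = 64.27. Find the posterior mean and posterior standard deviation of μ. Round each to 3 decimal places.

Posterior mean ≈ 63.861; posterior SD ≈ 1.979

With known σ, the Normal prior is conjugate. Weight on the data is w = (n/σ²)/(n/σ² + 1/τ₀²) = 0.237524/(0.237524+0.0177778) = 0.93037.
Posterior mean = w·x̄ + (1−w)·μ₀ = 0.93037·64.27 + 0.069634·58.39 = 63.861. Posterior variance = 1/(0.237524+0.0177778) = 3.91693, so SD = 1.979.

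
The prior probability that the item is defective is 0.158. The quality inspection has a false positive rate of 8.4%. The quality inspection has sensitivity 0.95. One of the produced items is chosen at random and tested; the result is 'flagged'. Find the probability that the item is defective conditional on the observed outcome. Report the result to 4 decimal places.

Let H be the event that the item is defective. P(H) = 0.158, so P(¬H) = 0.842. With E the 'flagged' result, P(E|H) = 0.95 and P(E|¬H) = 0.084.
P(E) = 0.95·0.158 + 0.084·0.842 = 0.15010 + 0.070728 = 0.22083.
By Bayes' theorem, P(H|E) = 0.15010 / 0.22083 = 0.6797.

P(H | E) ≈ 0.6797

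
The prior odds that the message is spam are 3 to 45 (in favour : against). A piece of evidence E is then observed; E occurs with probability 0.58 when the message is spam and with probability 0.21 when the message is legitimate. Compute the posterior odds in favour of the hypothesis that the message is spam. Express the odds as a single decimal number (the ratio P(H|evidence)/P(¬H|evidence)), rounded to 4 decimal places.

Prior odds = 3/45 = 0.066667. In log-odds, ln(0.066667) = -2.7081.
Add log likelihood ratio: ln(2.7619) = 1.0159.
Posterior log-odds = -1.6921, so posterior odds = exp(-1.6921) = 0.18413.

Posterior odds ≈ 0.1841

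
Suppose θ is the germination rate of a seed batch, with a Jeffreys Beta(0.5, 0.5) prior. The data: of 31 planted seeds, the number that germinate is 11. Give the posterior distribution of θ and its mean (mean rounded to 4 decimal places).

Posterior: Beta(11.5, 20.5); mean ≈ 0.3594

The binomial likelihood is conjugate to the Beta prior: with 11 successes and 20 failures, the posterior is Beta(0.5+11, 0.5+20) = Beta(11.5, 20.5).
Posterior mean = α/(α+β) = 11.5/32 = 0.3594.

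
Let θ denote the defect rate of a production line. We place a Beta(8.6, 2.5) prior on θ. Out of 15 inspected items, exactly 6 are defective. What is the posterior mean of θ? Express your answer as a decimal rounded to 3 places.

Observing 6 successes and 9 failures updates Beta(8.6, 2.5) by adding the success and failure counts to the two shape parameters: α = 8.6+6 = 14.6, β = 2.5+9 = 11.5.
Posterior mean = α/(α+β) = 14.6/26.1 = 0.559.

Posterior mean ≈ 0.559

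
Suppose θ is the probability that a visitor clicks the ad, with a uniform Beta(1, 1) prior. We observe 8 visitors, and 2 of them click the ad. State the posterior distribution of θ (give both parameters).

Posterior: Beta(3, 7)

Observing 2 successes and 6 failures updates Beta(1, 1) by adding the success and failure counts to the two shape parameters: α = 1+2 = 3, β = 1+6 = 7.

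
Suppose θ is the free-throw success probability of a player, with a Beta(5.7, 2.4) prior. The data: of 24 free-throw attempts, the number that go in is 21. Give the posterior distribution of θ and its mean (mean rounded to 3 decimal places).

Posterior: Beta(26.7, 5.4); mean ≈ 0.832

Observing 21 successes and 3 failures updates Beta(5.7, 2.4) by adding the success and failure counts to the two shape parameters: α = 5.7+21 = 26.7, β = 2.4+3 = 5.4.
E[θ | data] = 26.7/(26.7+5.4) = 0.832.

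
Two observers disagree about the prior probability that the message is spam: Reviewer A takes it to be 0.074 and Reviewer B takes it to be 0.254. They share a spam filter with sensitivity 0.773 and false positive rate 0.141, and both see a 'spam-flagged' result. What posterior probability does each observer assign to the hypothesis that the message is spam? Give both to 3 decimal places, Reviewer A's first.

P('+'|H) = 0.773, P('+'|¬H) = 0.141.
Reviewer A: numerator 0.773·0.074 = 0.057202; evidence = 0.057202+0.141·0.926 = 0.18777; posterior = 0.305.
Reviewer B: numerator 0.773·0.254 = 0.19634; evidence = 0.19634+0.141·0.746 = 0.30153; posterior = 0.651.

Reviewer A: 0.305; Reviewer B: 0.651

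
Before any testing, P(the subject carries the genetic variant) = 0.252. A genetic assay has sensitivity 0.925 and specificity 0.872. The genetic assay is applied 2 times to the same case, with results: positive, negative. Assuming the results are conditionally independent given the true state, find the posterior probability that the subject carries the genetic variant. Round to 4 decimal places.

With H the event that the subject carries the genetic variant, the joint likelihood of the observed sequence is P(data|H) = 0.925·0.075 = 0.069375 and P(data|¬H) = 0.128·0.872 = 0.11162.
Bayes: P(H|data) = 0.252·0.069375 / (0.252·0.069375 + 0.748·0.11162) = 0.017483/0.10097 = 0.1731.

Posterior P(H) ≈ 0.1731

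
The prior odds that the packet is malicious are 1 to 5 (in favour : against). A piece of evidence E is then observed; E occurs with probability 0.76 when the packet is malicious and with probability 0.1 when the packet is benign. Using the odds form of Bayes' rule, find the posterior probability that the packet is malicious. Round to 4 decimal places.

Prior odds = 1/5 = 0.20000.
Likelihood ratio for E = 0.76/0.1 = 7.6000.
Posterior odds = prior odds × LR = 1.5200.
Posterior probability = odds/(1+odds) = 1.5200/2.5200 = 0.6032.

Posterior probability ≈ 0.6032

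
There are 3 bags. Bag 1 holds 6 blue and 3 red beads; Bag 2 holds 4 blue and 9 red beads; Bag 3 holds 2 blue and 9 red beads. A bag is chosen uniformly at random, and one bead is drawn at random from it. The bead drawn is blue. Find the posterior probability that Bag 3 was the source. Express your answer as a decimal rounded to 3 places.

Tabulate prior·likelihood by source: [1] prior 0.333333, lik 0.6667, product 0.2222; [2] prior 0.333333, lik 0.3077, product 0.1026; [3] prior 0.333333, lik 0.1818, product 0.06061.
Normalizing constant = 0.38539; the posterior for Bag 3 is its product over the sum, 0.06061/0.38539 = 0.157.

Posterior probability ≈ 0.157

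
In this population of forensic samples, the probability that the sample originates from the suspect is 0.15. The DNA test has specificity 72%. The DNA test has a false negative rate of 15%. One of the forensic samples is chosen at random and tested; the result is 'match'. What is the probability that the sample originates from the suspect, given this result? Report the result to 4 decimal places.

Write H for 'the sample originates from the suspect'. Prior odds H:¬H = 0.15/0.85 = 0.17647. For the 'match' outcome, the likelihood ratio is 0.85/0.28 = 3.0357.
Posterior odds = 0.17647 × 3.0357 = 0.53571, so P(H|E) = 0.53571/(1+0.53571) = 0.3488.

P(H | E) ≈ 0.3488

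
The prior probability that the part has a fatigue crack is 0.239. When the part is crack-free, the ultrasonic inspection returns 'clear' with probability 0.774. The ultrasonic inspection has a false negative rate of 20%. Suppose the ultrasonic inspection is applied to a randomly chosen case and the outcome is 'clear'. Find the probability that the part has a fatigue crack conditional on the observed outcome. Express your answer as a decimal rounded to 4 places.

P(H | E) ≈ 0.0751

Write H for 'the part has a fatigue crack'. Prior odds H:¬H = 0.239/0.761 = 0.31406. For the 'clear' outcome, the likelihood ratio is 0.2/0.774 = 0.25840.
Posterior odds = 0.31406 × 0.25840 = 0.081153, so P(H|E) = 0.081153/(1+0.081153) = 0.0751.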